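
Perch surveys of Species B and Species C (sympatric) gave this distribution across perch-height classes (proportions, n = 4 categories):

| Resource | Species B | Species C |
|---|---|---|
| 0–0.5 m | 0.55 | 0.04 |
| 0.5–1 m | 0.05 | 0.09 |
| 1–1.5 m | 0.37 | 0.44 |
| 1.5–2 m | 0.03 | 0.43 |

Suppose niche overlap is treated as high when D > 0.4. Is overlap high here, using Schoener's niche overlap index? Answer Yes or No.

Σ|p₁ᵢ − p₂ᵢ| = 0.51 + 0.04 + 0.07 + 0.40 = 1.02
D = 1 − ½ × 1.02 = 1 − 0.510 = 0.4900
D = 0.4900 > 0.4 → Yes.

Yes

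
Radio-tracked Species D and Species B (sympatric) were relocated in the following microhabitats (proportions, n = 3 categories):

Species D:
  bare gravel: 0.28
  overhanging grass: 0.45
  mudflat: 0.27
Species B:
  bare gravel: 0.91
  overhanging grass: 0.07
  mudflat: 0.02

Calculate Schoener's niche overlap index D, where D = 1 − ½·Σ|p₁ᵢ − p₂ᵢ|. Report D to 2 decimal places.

0.37

Σ|p₁ᵢ − p₂ᵢ| = 0.63 + 0.38 + 0.25 = 1.26
D = 1 − ½ × 1.26 = 1 − 0.630 = 0.3700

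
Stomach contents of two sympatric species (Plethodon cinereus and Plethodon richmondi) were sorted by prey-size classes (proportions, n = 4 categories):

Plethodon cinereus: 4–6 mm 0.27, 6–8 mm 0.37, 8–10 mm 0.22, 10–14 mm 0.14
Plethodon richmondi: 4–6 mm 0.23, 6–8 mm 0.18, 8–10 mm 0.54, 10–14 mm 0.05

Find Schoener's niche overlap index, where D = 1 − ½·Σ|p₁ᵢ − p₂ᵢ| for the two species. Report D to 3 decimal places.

0.680

Σ|p₁ᵢ − p₂ᵢ| = 0.04 + 0.19 + 0.32 + 0.09 = 0.64
D = 1 − ½ × 0.64 = 1 − 0.320 = 0.68000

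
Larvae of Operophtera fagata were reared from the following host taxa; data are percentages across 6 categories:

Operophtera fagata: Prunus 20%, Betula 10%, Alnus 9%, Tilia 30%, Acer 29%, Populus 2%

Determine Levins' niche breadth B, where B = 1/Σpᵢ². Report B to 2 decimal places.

Convert percentages to proportions (divide by 100).
Σpᵢ² = 0.20² + 0.10² + 0.09² + 0.30² + 0.29² + 0.02² = 0.0400 + 0.0100 + 0.0081 + 0.0900 + 0.0841 + 0.0004 = 0.2326
B = 1 / 0.2326 = 4.2992

4.30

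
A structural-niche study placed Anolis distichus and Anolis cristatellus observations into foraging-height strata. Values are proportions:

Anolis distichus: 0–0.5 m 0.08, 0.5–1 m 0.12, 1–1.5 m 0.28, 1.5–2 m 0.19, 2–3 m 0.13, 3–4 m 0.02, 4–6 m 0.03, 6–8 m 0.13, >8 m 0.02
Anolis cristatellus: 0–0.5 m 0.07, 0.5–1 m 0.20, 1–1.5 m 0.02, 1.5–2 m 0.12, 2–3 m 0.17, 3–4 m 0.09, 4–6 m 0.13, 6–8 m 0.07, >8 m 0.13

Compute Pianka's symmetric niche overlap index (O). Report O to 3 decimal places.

0.641

Σ p₁ᵢp₂ᵢ = 0.0056 + 0.0240 + 0.0056 + 0.0228 + 0.0221 + 0.0018 + 0.0039 + 0.0091 + 0.0026 = 0.0975
Σp_1ᵢ² = 0.08² + 0.12² + 0.28² + 0.19² + 0.13² + 0.02² + 0.03² + 0.13² + 0.02² = 0.0064 + 0.0144 + 0.0784 + 0.0361 + 0.0169 + 0.0004 + 0.0009 + 0.0169 + 0.0004 = 0.1708
Σp_2ᵢ² = 0.07² + 0.20² + 0.02² + 0.12² + 0.17² + 0.09² + 0.13² + 0.07² + 0.13² = 0.0049 + 0.0400 + 0.0004 + 0.0144 + 0.0289 + 0.0081 + 0.0169 + 0.0049 + 0.0169 = 0.1354
O = 0.0975 / √(0.1708 × 0.1354) = 0.0975 / 0.152073 = 0.64114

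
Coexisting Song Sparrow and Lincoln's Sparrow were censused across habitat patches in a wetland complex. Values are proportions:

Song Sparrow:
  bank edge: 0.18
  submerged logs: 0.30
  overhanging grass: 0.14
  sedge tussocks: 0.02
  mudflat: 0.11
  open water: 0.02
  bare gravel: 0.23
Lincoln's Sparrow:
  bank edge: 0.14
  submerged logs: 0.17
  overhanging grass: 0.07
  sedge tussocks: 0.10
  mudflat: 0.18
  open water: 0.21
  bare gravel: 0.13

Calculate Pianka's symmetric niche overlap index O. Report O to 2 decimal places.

0.79

Σ p₁ᵢp₂ᵢ = 0.0252 + 0.0510 + 0.0098 + 0.0020 + 0.0198 + 0.0042 + 0.0299 = 0.1419
Σp_1ᵢ² = 0.18² + 0.30² + 0.14² + 0.02² + 0.11² + 0.02² + 0.23² = 0.0324 + 0.0900 + 0.0196 + 0.0004 + 0.0121 + 0.0004 + 0.0529 = 0.2078
Σp_2ᵢ² = 0.14² + 0.17² + 0.07² + 0.10² + 0.18² + 0.21² + 0.13² = 0.0196 + 0.0289 + 0.0049 + 0.0100 + 0.0324 + 0.0441 + 0.0169 = 0.1568
O = 0.1419 / √(0.2078 × 0.1568) = 0.1419 / 0.18051 = 0.7861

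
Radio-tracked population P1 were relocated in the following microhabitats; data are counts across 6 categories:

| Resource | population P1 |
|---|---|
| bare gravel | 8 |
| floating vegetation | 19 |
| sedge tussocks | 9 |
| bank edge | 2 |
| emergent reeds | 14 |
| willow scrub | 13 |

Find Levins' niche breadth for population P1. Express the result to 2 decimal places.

4.83

Proportions for population P1 (n=65): 8/65=0.1231, 19/65=0.2923, 9/65=0.1385, 2/65=0.0308, 14/65=0.2154, 13/65=0.2000
Σpᵢ² = 0.1231² + 0.2923² + 0.1385² + 0.0308² + 0.2154² + 0.2000² = 0.015154 + 0.085439 + 0.019182 + 0.000949 + 0.046397 + 0.040000 = 0.207121
B = 1 / 0.207121 = 4.8281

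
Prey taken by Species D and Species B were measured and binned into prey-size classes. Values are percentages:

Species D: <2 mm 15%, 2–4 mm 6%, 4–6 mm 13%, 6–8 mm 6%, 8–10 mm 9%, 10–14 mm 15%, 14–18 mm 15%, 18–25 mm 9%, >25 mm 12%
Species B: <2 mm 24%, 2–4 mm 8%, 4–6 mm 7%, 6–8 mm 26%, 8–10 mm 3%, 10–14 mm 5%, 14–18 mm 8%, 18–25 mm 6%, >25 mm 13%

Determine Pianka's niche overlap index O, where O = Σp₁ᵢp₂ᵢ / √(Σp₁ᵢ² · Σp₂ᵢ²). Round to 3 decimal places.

0.761

Convert percentages to proportions (divide by 100).
Σ p₁ᵢp₂ᵢ = 0.0360 + 0.0048 + 0.0091 + 0.0156 + 0.0027 + 0.0075 + 0.0120 + 0.0054 + 0.0156 = 0.1087
Σp_1ᵢ² = 0.15² + 0.06² + 0.13² + 0.06² + 0.09² + 0.15² + 0.15² + 0.09² + 0.12² = 0.0225 + 0.0036 + 0.0169 + 0.0036 + 0.0081 + 0.0225 + 0.0225 + 0.0081 + 0.0144 = 0.1222
Σp_2ᵢ² = 0.24² + 0.08² + 0.07² + 0.26² + 0.03² + 0.05² + 0.08² + 0.06² + 0.13² = 0.0576 + 0.0064 + 0.0049 + 0.0676 + 0.0009 + 0.0025 + 0.0064 + 0.0036 + 0.0169 = 0.1668
O = 0.1087 / √(0.1222 × 0.1668) = 0.1087 / 0.142769 = 0.76137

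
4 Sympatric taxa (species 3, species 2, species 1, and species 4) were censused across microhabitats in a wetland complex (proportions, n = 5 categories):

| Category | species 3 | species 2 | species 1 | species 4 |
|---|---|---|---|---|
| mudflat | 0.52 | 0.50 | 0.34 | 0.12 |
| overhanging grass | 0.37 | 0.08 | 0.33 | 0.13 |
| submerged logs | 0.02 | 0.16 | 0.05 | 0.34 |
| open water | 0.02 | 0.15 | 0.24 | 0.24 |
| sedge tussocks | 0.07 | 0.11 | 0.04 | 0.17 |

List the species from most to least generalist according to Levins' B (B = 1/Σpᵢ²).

species 4 > species 1 > species 2 > species 3

Σp_3ᵢ² = 0.52² + 0.37² + 0.02² + 0.02² + 0.07² = 0.2704 + 0.1369 + 0.0004 + 0.0004 + 0.0049 = 0.4130
B_3 = 1 / 0.4130 = 2.4213
Σp_2ᵢ² = 0.50² + 0.08² + 0.16² + 0.15² + 0.11² = 0.2500 + 0.0064 + 0.0256 + 0.0225 + 0.0121 = 0.3166
B_2 = 1 / 0.3166 = 3.1586
Σp_1ᵢ² = 0.34² + 0.33² + 0.05² + 0.24² + 0.04² = 0.1156 + 0.1089 + 0.0025 + 0.0576 + 0.0016 = 0.2862
B_1 = 1 / 0.2862 = 3.4941
Σp_4ᵢ² = 0.12² + 0.13² + 0.34² + 0.24² + 0.17² = 0.0144 + 0.0169 + 0.1156 + 0.0576 + 0.0289 = 0.2334
B_4 = 1 / 0.2334 = 4.2845
Ranking by B (broadest → narrowest): species 4 (4.28) > species 1 (3.49) > species 2 (3.16) > species 3 (2.42)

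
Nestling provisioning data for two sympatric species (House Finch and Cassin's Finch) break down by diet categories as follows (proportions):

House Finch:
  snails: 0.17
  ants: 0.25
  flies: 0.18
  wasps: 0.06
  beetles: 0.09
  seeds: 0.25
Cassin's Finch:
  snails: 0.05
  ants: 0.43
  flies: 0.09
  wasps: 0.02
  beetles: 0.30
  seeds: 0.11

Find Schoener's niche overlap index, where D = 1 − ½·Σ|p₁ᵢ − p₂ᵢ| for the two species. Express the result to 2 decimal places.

Σ|p₁ᵢ − p₂ᵢ| = 0.12 + 0.18 + 0.09 + 0.04 + 0.21 + 0.14 = 0.78
D = 1 − ½ × 0.78 = 1 − 0.390 = 0.6100

0.61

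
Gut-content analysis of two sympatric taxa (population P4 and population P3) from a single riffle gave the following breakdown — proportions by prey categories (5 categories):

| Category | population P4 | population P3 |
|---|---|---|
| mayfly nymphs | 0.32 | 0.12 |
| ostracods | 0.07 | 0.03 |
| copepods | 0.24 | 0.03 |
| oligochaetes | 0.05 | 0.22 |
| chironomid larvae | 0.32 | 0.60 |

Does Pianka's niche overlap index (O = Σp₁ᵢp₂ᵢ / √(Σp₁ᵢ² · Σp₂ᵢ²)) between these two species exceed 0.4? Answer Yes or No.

Yes

Σ p₁ᵢp₂ᵢ = 0.0384 + 0.0021 + 0.0072 + 0.0110 + 0.1920 = 0.2507
Σp_1ᵢ² = 0.32² + 0.07² + 0.24² + 0.05² + 0.32² = 0.1024 + 0.0049 + 0.0576 + 0.0025 + 0.1024 = 0.2698
Σp_2ᵢ² = 0.12² + 0.03² + 0.03² + 0.22² + 0.60² = 0.0144 + 0.0009 + 0.0009 + 0.0484 + 0.3600 = 0.4246
O = 0.2507 / √(0.2698 × 0.4246) = 0.2507 / 0.33846 = 0.7407
O = 0.7407 > 0.4 → Yes.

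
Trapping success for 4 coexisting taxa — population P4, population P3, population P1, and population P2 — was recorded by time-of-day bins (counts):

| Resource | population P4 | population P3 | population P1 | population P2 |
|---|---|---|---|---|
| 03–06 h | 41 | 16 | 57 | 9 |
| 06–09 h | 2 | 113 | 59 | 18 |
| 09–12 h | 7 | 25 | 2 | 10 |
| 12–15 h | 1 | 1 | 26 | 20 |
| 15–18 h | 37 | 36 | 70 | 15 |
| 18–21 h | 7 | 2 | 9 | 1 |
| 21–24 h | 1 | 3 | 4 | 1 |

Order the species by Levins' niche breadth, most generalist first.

population P2 > population P1 > population P4 > population P3

Proportions for population P4 (n=96): 41/96=0.4271, 2/96=0.0208, 7/96=0.0729, 1/96=0.0104, 37/96=0.3854, 7/96=0.0729, 1/96=0.0104
Proportions for population P3 (n=196): 16/196=0.0816, 113/196=0.5765, 25/196=0.1276, 1/196=0.0051, 36/196=0.1837, 2/196=0.0102, 3/196=0.0153
Proportions for population P1 (n=227): 57/227=0.2511, 59/227=0.2599, 2/227=0.0088, 26/227=0.1145, 70/227=0.3084, 9/227=0.0396, 4/227=0.0176
Proportions for population P2 (n=74): 9/74=0.1216, 18/74=0.2432, 10/74=0.1351, 20/74=0.2703, 15/74=0.2027, 1/74=0.0135, 1/74=0.0135
Σp_P4ᵢ² = 0.4271² + 0.0208² + 0.0729² + 0.0104² + 0.3854² + 0.0729² + 0.0104² = 0.182414 + 0.000433 + 0.005314 + 0.000108 + 0.148533 + 0.005314 + 0.000108 = 0.342224
B_P4 = 1 / 0.342224 = 2.9221
Σp_P3ᵢ² = 0.0816² + 0.5765² + 0.1276² + 0.0051² + 0.1837² + 0.0102² + 0.0153² = 0.006659 + 0.332352 + 0.016282 + 0.000026 + 0.033746 + 0.000104 + 0.000234 = 0.389403
B_P3 = 1 / 0.389403 = 2.5680
Σp_P1ᵢ² = 0.2511² + 0.2599² + 0.0088² + 0.1145² + 0.3084² + 0.0396² + 0.0176² = 0.063051 + 0.067548 + 0.000077 + 0.013110 + 0.095111 + 0.001568 + 0.000310 = 0.240775
B_P1 = 1 / 0.240775 = 4.1533
Σp_P2ᵢ² = 0.1216² + 0.2432² + 0.1351² + 0.2703² + 0.2027² + 0.0135² + 0.0135² = 0.014787 + 0.059146 + 0.018252 + 0.073062 + 0.041087 + 0.000182 + 0.000182 = 0.206698
B_P2 = 1 / 0.206698 = 4.8380
Ranking by B (broadest → narrowest): population P2 (4.84) > population P1 (4.15) > population P4 (2.92) > population P3 (2.57)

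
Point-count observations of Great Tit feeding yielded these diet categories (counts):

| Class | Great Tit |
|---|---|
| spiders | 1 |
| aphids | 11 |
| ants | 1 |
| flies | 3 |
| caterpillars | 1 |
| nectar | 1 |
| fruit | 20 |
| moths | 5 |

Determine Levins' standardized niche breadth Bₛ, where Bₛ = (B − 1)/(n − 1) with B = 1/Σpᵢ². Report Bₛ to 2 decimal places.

Proportions for Great Tit (n=43): 1/43=0.0233, 11/43=0.2558, 1/43=0.0233, 3/43=0.0698, 1/43=0.0233, 1/43=0.0233, 20/43=0.4651, 5/43=0.1163
Σpᵢ² = 0.0233² + 0.2558² + 0.0233² + 0.0698² + 0.0233² + 0.0233² + 0.4651² + 0.1163² = 0.000543 + 0.065434 + 0.000543 + 0.004872 + 0.000543 + 0.000543 + 0.216318 + 0.013526 = 0.302322
B = 1 / 0.302322 = 3.3077
Bₛ = (B − 1)/(n − 1) = (3.3077 − 1)/(8 − 1) = 2.3077/7 = 0.3297

0.33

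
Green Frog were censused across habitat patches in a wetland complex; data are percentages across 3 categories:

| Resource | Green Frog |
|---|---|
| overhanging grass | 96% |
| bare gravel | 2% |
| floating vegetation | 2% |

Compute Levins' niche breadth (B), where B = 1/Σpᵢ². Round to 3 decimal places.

1.084

Convert percentages to proportions (divide by 100).
Σpᵢ² = 0.96² + 0.02² + 0.02² = 0.9216 + 0.0004 + 0.0004 = 0.9224
B = 1 / 0.9224 = 1.08413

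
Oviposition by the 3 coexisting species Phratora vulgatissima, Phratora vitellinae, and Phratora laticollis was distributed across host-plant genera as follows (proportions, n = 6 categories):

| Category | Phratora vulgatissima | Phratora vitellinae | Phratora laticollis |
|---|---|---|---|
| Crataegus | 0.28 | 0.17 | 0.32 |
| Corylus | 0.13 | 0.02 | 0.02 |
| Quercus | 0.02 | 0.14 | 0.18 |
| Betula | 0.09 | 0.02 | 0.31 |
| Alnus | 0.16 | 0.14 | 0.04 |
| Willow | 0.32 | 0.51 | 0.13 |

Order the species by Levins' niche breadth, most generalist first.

Phratora vulgatissima > Phratora laticollis > Phratora vitellinae

Σp_vulgᵢ² = 0.28² + 0.13² + 0.02² + 0.09² + 0.16² + 0.32² = 0.0784 + 0.0169 + 0.0004 + 0.0081 + 0.0256 + 0.1024 = 0.2318
B_vulg = 1 / 0.2318 = 4.3141
Σp_viteᵢ² = 0.17² + 0.02² + 0.14² + 0.02² + 0.14² + 0.51² = 0.0289 + 0.0004 + 0.0196 + 0.0004 + 0.0196 + 0.2601 = 0.3290
B_vite = 1 / 0.3290 = 3.0395
Σp_latiᵢ² = 0.32² + 0.02² + 0.18² + 0.31² + 0.04² + 0.13² = 0.1024 + 0.0004 + 0.0324 + 0.0961 + 0.0016 + 0.0169 = 0.2498
B_lati = 1 / 0.2498 = 4.0032
Ranking by B (broadest → narrowest): Phratora vulgatissima (4.31) > Phratora laticollis (4.00) > Phratora vitellinae (3.04)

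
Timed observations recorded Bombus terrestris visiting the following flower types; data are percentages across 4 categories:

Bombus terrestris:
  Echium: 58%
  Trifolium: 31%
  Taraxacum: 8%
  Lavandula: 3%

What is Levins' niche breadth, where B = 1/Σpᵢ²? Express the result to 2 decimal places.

Convert percentages to proportions (divide by 100).
Σpᵢ² = 0.58² + 0.31² + 0.08² + 0.03² = 0.3364 + 0.0961 + 0.0064 + 0.0009 = 0.4398
B = 1 / 0.4398 = 2.2738

2.27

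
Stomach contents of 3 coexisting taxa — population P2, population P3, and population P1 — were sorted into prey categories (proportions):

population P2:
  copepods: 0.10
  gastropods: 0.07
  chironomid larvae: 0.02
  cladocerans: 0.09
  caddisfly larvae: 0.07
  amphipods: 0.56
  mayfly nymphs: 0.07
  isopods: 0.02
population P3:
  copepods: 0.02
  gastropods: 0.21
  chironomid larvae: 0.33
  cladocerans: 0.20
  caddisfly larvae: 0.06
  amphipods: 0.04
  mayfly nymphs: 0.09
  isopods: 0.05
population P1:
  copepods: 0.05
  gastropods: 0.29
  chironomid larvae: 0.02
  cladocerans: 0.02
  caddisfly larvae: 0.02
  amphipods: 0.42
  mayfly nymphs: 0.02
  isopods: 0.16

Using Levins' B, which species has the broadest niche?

Σp_P2ᵢ² = 0.10² + 0.07² + 0.02² + 0.09² + 0.07² + 0.56² + 0.07² + 0.02² = 0.0100 + 0.0049 + 0.0004 + 0.0081 + 0.0049 + 0.3136 + 0.0049 + 0.0004 = 0.3472
B_P2 = 1 / 0.3472 = 2.8802
Σp_P3ᵢ² = 0.02² + 0.21² + 0.33² + 0.20² + 0.06² + 0.04² + 0.09² + 0.05² = 0.0004 + 0.0441 + 0.1089 + 0.0400 + 0.0036 + 0.0016 + 0.0081 + 0.0025 = 0.2092
B_P3 = 1 / 0.2092 = 4.7801
Σp_P1ᵢ² = 0.05² + 0.29² + 0.02² + 0.02² + 0.02² + 0.42² + 0.02² + 0.16² = 0.0025 + 0.0841 + 0.0004 + 0.0004 + 0.0004 + 0.1764 + 0.0004 + 0.0256 = 0.2902
B_P1 = 1 / 0.2902 = 3.4459
Highest B → broadest niche (most generalist): population P3 (B = 4.78).

population P3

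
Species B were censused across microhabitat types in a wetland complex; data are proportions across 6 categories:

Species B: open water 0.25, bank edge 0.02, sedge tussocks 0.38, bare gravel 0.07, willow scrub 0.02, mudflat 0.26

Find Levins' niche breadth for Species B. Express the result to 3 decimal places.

Σpᵢ² = 0.25² + 0.02² + 0.38² + 0.07² + 0.02² + 0.26² = 0.0625 + 0.0004 + 0.1444 + 0.0049 + 0.0004 + 0.0676 = 0.2802
B = 1 / 0.2802 = 3.56888

3.569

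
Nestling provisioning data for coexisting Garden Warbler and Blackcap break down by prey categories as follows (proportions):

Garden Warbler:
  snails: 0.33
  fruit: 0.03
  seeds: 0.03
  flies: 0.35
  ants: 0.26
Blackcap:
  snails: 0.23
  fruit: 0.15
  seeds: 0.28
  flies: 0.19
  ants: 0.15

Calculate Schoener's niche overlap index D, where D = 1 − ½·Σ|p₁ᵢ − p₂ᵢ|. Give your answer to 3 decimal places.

0.630

Σ|p₁ᵢ − p₂ᵢ| = 0.10 + 0.12 + 0.25 + 0.16 + 0.11 = 0.74
D = 1 − ½ × 0.74 = 1 − 0.370 = 0.63000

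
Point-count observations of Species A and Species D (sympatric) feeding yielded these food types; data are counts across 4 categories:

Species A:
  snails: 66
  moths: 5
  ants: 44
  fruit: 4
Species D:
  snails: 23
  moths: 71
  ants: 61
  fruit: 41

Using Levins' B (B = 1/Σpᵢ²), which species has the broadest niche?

Species D

Proportions for Species A (n=119): 66/119=0.5546, 5/119=0.0420, 44/119=0.3697, 4/119=0.0336
Proportions for Species D (n=196): 23/196=0.1173, 71/196=0.3622, 61/196=0.3112, 41/196=0.2092
Σp_Aᵢ² = 0.5546² + 0.0420² + 0.3697² + 0.0336² = 0.307581 + 0.001764 + 0.136678 + 0.001129 = 0.447152
B_A = 1 / 0.447152 = 2.2364
Σp_Dᵢ² = 0.1173² + 0.3622² + 0.3112² + 0.2092² = 0.013759 + 0.131189 + 0.096845 + 0.043765 = 0.285558
B_D = 1 / 0.285558 = 3.5019
Highest B → broadest niche (most generalist): Species D (B = 3.50).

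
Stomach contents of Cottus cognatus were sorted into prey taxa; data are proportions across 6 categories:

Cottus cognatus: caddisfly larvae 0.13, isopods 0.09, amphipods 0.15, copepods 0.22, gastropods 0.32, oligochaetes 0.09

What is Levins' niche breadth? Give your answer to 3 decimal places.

Σpᵢ² = 0.13² + 0.09² + 0.15² + 0.22² + 0.32² + 0.09² = 0.0169 + 0.0081 + 0.0225 + 0.0484 + 0.1024 + 0.0081 = 0.2064
B = 1 / 0.2064 = 4.84496

4.845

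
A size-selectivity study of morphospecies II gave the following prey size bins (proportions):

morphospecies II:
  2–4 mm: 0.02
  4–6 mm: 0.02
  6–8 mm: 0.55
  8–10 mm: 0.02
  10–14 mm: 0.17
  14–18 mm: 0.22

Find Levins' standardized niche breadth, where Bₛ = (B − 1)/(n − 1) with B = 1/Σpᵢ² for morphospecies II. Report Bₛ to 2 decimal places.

Σpᵢ² = 0.02² + 0.02² + 0.55² + 0.02² + 0.17² + 0.22² = 0.0004 + 0.0004 + 0.3025 + 0.0004 + 0.0289 + 0.0484 = 0.3810
B = 1 / 0.3810 = 2.6247
Bₛ = (B − 1)/(n − 1) = (2.6247 − 1)/(6 − 1) = 1.6247/5 = 0.3249

0.32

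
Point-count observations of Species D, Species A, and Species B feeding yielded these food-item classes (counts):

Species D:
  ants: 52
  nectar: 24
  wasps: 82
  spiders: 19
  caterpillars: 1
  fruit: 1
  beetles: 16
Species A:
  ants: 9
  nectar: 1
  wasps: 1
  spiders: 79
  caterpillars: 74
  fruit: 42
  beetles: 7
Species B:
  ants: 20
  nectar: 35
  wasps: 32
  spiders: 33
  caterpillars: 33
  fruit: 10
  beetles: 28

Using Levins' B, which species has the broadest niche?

Proportions for Species D (n=195): 52/195=0.2667, 24/195=0.1231, 82/195=0.4205, 19/195=0.0974, 1/195=0.0051, 1/195=0.0051, 16/195=0.0821
Proportions for Species A (n=213): 9/213=0.0423, 1/213=0.0047, 1/213=0.0047, 79/213=0.3709, 74/213=0.3474, 42/213=0.1972, 7/213=0.0329
Proportions for Species B (n=191): 20/191=0.1047, 35/191=0.1832, 32/191=0.1675, 33/191=0.1728, 33/191=0.1728, 10/191=0.0524, 28/191=0.1466
Σp_Dᵢ² = 0.2667² + 0.1231² + 0.4205² + 0.0974² + 0.0051² + 0.0051² + 0.0821² = 0.071129 + 0.015154 + 0.176820 + 0.009487 + 0.000026 + 0.000026 + 0.006740 = 0.279382
B_D = 1 / 0.279382 = 3.5793
Σp_Aᵢ² = 0.0423² + 0.0047² + 0.0047² + 0.3709² + 0.3474² + 0.1972² + 0.0329² = 0.001789 + 0.000022 + 0.000022 + 0.137567 + 0.120687 + 0.038888 + 0.001082 = 0.300057
B_A = 1 / 0.300057 = 3.3327
Σp_Bᵢ² = 0.1047² + 0.1832² + 0.1675² + 0.1728² + 0.1728² + 0.0524² + 0.1466² = 0.010962 + 0.033562 + 0.028056 + 0.029860 + 0.029860 + 0.002746 + 0.021492 = 0.156538
B_B = 1 / 0.156538 = 6.3882
Highest B → broadest niche (most generalist): Species B (B = 6.39).

Species B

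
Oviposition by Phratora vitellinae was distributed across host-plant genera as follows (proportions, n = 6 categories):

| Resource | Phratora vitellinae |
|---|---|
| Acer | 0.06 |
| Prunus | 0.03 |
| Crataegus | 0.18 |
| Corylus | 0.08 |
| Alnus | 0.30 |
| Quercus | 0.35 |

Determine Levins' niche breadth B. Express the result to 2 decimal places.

Σpᵢ² = 0.06² + 0.03² + 0.18² + 0.08² + 0.30² + 0.35² = 0.0036 + 0.0009 + 0.0324 + 0.0064 + 0.0900 + 0.1225 = 0.2558
B = 1 / 0.2558 = 3.9093

3.91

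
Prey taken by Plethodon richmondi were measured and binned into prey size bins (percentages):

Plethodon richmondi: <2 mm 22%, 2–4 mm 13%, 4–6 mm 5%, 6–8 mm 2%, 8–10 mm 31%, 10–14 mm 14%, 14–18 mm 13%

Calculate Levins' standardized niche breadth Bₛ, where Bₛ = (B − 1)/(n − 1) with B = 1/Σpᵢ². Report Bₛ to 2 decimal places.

Convert percentages to proportions (divide by 100).
Σpᵢ² = 0.22² + 0.13² + 0.05² + 0.02² + 0.31² + 0.14² + 0.13² = 0.0484 + 0.0169 + 0.0025 + 0.0004 + 0.0961 + 0.0196 + 0.0169 = 0.2008
B = 1 / 0.2008 = 4.9801
Bₛ = (B − 1)/(n − 1) = (4.9801 − 1)/(7 − 1) = 3.9801/6 = 0.6634

0.66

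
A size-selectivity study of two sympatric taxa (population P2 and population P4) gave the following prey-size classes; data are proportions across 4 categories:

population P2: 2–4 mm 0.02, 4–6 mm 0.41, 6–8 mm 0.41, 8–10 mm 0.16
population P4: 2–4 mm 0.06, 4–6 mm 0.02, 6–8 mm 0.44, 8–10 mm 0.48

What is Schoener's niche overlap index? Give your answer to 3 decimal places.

0.610

Σ|p₁ᵢ − p₂ᵢ| = 0.04 + 0.39 + 0.03 + 0.32 = 0.78
D = 1 − ½ × 0.78 = 1 − 0.390 = 0.61000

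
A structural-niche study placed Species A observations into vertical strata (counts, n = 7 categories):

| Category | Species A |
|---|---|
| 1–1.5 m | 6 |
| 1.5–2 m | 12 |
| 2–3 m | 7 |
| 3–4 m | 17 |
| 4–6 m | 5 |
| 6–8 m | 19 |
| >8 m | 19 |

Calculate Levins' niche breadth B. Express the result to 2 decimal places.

5.71

Proportions for Species A (n=85): 6/85=0.0706, 12/85=0.1412, 7/85=0.0824, 17/85=0.2000, 5/85=0.0588, 19/85=0.2235, 19/85=0.2235
Σpᵢ² = 0.0706² + 0.1412² + 0.0824² + 0.2000² + 0.0588² + 0.2235² + 0.2235² = 0.004984 + 0.019937 + 0.006790 + 0.040000 + 0.003457 + 0.049952 + 0.049952 = 0.175072
B = 1 / 0.175072 = 5.7119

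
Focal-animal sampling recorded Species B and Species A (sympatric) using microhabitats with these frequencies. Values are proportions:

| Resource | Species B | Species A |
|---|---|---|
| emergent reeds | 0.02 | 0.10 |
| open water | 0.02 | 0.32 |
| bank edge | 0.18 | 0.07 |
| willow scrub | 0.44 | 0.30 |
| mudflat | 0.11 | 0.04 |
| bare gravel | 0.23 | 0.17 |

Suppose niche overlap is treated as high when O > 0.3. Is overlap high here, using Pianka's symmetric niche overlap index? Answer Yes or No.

Yes

Σ p₁ᵢp₂ᵢ = 0.0020 + 0.0064 + 0.0126 + 0.1320 + 0.0044 + 0.0391 = 0.1965
Σp_1ᵢ² = 0.02² + 0.02² + 0.18² + 0.44² + 0.11² + 0.23² = 0.0004 + 0.0004 + 0.0324 + 0.1936 + 0.0121 + 0.0529 = 0.2918
Σp_2ᵢ² = 0.10² + 0.32² + 0.07² + 0.30² + 0.04² + 0.17² = 0.0100 + 0.1024 + 0.0049 + 0.0900 + 0.0016 + 0.0289 = 0.2378
O = 0.1965 / √(0.2918 × 0.2378) = 0.1965 / 0.26342 = 0.7460
O = 0.7460 > 0.3 → Yes.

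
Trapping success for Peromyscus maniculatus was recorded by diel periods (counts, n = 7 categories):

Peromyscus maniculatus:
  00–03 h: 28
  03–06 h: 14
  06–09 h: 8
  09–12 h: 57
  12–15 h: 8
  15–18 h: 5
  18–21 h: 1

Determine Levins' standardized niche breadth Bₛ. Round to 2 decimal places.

0.39

Proportions for Peromyscus maniculatus (n=121): 28/121=0.2314, 14/121=0.1157, 8/121=0.0661, 57/121=0.4711, 8/121=0.0661, 5/121=0.0413, 1/121=0.0083
Σpᵢ² = 0.2314² + 0.1157² + 0.0661² + 0.4711² + 0.0661² + 0.0413² + 0.0083² = 0.053546 + 0.013386 + 0.004369 + 0.221935 + 0.004369 + 0.001706 + 0.000069 = 0.299380
B = 1 / 0.299380 = 3.3402
Bₛ = (B − 1)/(n − 1) = (3.3402 − 1)/(7 − 1) = 2.3402/6 = 0.3900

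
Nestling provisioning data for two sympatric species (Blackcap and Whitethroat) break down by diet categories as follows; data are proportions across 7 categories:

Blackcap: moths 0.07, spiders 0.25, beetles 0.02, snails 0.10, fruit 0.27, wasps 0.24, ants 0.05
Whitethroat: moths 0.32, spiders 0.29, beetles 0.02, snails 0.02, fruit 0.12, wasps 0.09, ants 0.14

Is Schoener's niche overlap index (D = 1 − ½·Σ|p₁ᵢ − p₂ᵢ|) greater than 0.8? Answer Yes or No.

Σ|p₁ᵢ − p₂ᵢ| = 0.25 + 0.04 + 0.00 + 0.08 + 0.15 + 0.15 + 0.09 = 0.76
D = 1 − ½ × 0.76 = 1 − 0.380 = 0.6200
D = 0.6200 < 0.8 → No.

No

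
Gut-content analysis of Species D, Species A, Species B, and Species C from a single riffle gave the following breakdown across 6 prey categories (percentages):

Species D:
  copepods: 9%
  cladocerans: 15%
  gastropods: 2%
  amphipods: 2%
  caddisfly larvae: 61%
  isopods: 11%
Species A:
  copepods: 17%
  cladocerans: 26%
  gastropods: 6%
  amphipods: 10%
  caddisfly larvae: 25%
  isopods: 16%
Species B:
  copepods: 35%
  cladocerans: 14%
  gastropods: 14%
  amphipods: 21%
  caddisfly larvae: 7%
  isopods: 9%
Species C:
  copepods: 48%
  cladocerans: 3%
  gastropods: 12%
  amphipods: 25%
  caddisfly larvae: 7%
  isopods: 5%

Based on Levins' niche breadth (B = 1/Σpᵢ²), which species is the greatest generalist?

Species A

Convert percentages to proportions (divide by 100).
Σp_Dᵢ² = 0.09² + 0.15² + 0.02² + 0.02² + 0.61² + 0.11² = 0.0081 + 0.0225 + 0.0004 + 0.0004 + 0.3721 + 0.0121 = 0.4156
B_D = 1 / 0.4156 = 2.4062
Σp_Aᵢ² = 0.17² + 0.26² + 0.06² + 0.10² + 0.25² + 0.16² = 0.0289 + 0.0676 + 0.0036 + 0.0100 + 0.0625 + 0.0256 = 0.1982
B_A = 1 / 0.1982 = 5.0454
Σp_Bᵢ² = 0.35² + 0.14² + 0.14² + 0.21² + 0.07² + 0.09² = 0.1225 + 0.0196 + 0.0196 + 0.0441 + 0.0049 + 0.0081 = 0.2188
B_B = 1 / 0.2188 = 4.5704
Σp_Cᵢ² = 0.48² + 0.03² + 0.12² + 0.25² + 0.07² + 0.05² = 0.2304 + 0.0009 + 0.0144 + 0.0625 + 0.0049 + 0.0025 = 0.3156
B_C = 1 / 0.3156 = 3.1686
Highest B → broadest niche (most generalist): Species A (B = 5.05).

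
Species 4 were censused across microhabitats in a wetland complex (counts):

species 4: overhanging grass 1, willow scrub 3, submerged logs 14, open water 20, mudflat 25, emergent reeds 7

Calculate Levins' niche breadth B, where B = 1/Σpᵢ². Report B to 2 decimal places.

3.83

Proportions for species 4 (n=70): 1/70=0.0143, 3/70=0.0429, 14/70=0.2000, 20/70=0.2857, 25/70=0.3571, 7/70=0.1000
Σpᵢ² = 0.0143² + 0.0429² + 0.2000² + 0.2857² + 0.3571² + 0.1000² = 0.000204 + 0.001840 + 0.040000 + 0.081624 + 0.127520 + 0.010000 = 0.261188
B = 1 / 0.261188 = 3.8287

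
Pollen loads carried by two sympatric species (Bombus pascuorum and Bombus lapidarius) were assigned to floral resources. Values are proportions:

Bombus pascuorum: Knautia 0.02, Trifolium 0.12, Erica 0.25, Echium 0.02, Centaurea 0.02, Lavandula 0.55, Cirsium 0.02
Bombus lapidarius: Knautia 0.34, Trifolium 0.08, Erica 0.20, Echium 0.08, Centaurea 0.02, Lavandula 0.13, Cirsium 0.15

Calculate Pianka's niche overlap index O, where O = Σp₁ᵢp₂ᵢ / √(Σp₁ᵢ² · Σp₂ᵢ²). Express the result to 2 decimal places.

0.51

Σ p₁ᵢp₂ᵢ = 0.0068 + 0.0096 + 0.0500 + 0.0016 + 0.0004 + 0.0715 + 0.0030 = 0.1429
Σp_1ᵢ² = 0.02² + 0.12² + 0.25² + 0.02² + 0.02² + 0.55² + 0.02² = 0.0004 + 0.0144 + 0.0625 + 0.0004 + 0.0004 + 0.3025 + 0.0004 = 0.3810
Σp_2ᵢ² = 0.34² + 0.08² + 0.20² + 0.08² + 0.02² + 0.13² + 0.15² = 0.1156 + 0.0064 + 0.0400 + 0.0064 + 0.0004 + 0.0169 + 0.0225 = 0.2082
O = 0.1429 / √(0.3810 × 0.2082) = 0.1429 / 0.28165 = 0.5074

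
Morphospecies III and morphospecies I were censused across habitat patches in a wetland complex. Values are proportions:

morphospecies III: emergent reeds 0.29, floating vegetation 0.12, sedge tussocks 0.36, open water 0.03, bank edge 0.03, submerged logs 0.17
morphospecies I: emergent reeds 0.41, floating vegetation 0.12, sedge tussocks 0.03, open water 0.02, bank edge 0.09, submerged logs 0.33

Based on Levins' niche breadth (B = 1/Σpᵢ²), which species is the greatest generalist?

Σp_IIIᵢ² = 0.29² + 0.12² + 0.36² + 0.03² + 0.03² + 0.17² = 0.0841 + 0.0144 + 0.1296 + 0.0009 + 0.0009 + 0.0289 = 0.2588
B_III = 1 / 0.2588 = 3.8640
Σp_Iᵢ² = 0.41² + 0.12² + 0.03² + 0.02² + 0.09² + 0.33² = 0.1681 + 0.0144 + 0.0009 + 0.0004 + 0.0081 + 0.1089 = 0.3008
B_I = 1 / 0.3008 = 3.3245
Highest B → broadest niche (most generalist): morphospecies III (B = 3.86).

morphospecies III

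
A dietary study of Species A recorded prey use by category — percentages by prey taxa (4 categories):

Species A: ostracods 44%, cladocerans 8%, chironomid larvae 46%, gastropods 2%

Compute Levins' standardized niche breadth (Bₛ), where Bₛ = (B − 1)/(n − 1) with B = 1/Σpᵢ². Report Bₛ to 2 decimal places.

0.48

Convert percentages to proportions (divide by 100).
Σpᵢ² = 0.44² + 0.08² + 0.46² + 0.02² = 0.1936 + 0.0064 + 0.2116 + 0.0004 = 0.4120
B = 1 / 0.4120 = 2.4272
Bₛ = (B − 1)/(n − 1) = (2.4272 − 1)/(4 − 1) = 1.4272/3 = 0.4757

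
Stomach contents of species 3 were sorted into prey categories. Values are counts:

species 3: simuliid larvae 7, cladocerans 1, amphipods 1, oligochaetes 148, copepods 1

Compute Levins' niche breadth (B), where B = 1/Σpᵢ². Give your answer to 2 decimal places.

1.14

Proportions for species 3 (n=158): 7/158=0.0443, 1/158=0.0063, 1/158=0.0063, 148/158=0.9367, 1/158=0.0063
Σpᵢ² = 0.0443² + 0.0063² + 0.0063² + 0.9367² + 0.0063² = 0.001962 + 0.000040 + 0.000040 + 0.877407 + 0.000040 = 0.879489
B = 1 / 0.879489 = 1.1370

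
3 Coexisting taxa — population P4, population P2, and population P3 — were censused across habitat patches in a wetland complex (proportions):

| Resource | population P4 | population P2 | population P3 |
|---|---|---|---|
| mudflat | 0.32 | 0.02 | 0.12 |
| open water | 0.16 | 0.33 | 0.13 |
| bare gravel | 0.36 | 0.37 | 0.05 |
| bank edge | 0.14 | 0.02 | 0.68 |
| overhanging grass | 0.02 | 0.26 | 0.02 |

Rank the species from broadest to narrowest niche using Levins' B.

population P4 > population P2 > population P3

Σp_P4ᵢ² = 0.32² + 0.16² + 0.36² + 0.14² + 0.02² = 0.1024 + 0.0256 + 0.1296 + 0.0196 + 0.0004 = 0.2776
B_P4 = 1 / 0.2776 = 3.6023
Σp_P2ᵢ² = 0.02² + 0.33² + 0.37² + 0.02² + 0.26² = 0.0004 + 0.1089 + 0.1369 + 0.0004 + 0.0676 = 0.3142
B_P2 = 1 / 0.3142 = 3.1827
Σp_P3ᵢ² = 0.12² + 0.13² + 0.05² + 0.68² + 0.02² = 0.0144 + 0.0169 + 0.0025 + 0.4624 + 0.0004 = 0.4966
B_P3 = 1 / 0.4966 = 2.0137
Ranking by B (broadest → narrowest): population P4 (3.60) > population P2 (3.18) > population P3 (2.01)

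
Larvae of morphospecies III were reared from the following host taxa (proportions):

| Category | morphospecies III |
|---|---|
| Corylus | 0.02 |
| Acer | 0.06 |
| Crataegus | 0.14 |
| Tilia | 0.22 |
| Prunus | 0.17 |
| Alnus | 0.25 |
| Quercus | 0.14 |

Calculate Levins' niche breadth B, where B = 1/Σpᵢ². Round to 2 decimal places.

Σpᵢ² = 0.02² + 0.06² + 0.14² + 0.22² + 0.17² + 0.25² + 0.14² = 0.0004 + 0.0036 + 0.0196 + 0.0484 + 0.0289 + 0.0625 + 0.0196 = 0.1830
B = 1 / 0.1830 = 5.4645

5.46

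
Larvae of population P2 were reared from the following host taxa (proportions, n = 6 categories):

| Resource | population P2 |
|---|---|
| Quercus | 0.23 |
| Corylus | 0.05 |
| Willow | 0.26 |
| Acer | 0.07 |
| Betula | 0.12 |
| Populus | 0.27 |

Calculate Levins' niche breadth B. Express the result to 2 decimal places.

Σpᵢ² = 0.23² + 0.05² + 0.26² + 0.07² + 0.12² + 0.27² = 0.0529 + 0.0025 + 0.0676 + 0.0049 + 0.0144 + 0.0729 = 0.2152
B = 1 / 0.2152 = 4.6468

4.65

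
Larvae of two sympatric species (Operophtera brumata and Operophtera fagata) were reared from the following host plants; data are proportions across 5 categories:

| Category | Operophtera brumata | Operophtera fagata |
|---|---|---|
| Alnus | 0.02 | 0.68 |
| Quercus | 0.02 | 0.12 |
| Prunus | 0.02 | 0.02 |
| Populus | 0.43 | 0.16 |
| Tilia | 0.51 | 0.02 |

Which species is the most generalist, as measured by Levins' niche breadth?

Σp_brumᵢ² = 0.02² + 0.02² + 0.02² + 0.43² + 0.51² = 0.0004 + 0.0004 + 0.0004 + 0.1849 + 0.2601 = 0.4462
B_brum = 1 / 0.4462 = 2.2411
Σp_fagaᵢ² = 0.68² + 0.12² + 0.02² + 0.16² + 0.02² = 0.4624 + 0.0144 + 0.0004 + 0.0256 + 0.0004 = 0.5032
B_faga = 1 / 0.5032 = 1.9873
Highest B → broadest niche (most generalist): Operophtera brumata (B = 2.24).

Operophtera brumata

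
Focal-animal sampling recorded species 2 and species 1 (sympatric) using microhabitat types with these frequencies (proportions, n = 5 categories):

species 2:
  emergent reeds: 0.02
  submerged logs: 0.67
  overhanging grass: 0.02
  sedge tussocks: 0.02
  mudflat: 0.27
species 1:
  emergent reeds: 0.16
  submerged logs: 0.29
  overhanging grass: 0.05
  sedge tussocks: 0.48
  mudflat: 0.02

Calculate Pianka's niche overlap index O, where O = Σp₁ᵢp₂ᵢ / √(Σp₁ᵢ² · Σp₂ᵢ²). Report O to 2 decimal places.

0.50

Σ p₁ᵢp₂ᵢ = 0.0032 + 0.1943 + 0.0010 + 0.0096 + 0.0054 = 0.2135
Σp_1ᵢ² = 0.02² + 0.67² + 0.02² + 0.02² + 0.27² = 0.0004 + 0.4489 + 0.0004 + 0.0004 + 0.0729 = 0.5230
Σp_2ᵢ² = 0.16² + 0.29² + 0.05² + 0.48² + 0.02² = 0.0256 + 0.0841 + 0.0025 + 0.2304 + 0.0004 = 0.3430
O = 0.2135 / √(0.5230 × 0.3430) = 0.2135 / 0.42354 = 0.5041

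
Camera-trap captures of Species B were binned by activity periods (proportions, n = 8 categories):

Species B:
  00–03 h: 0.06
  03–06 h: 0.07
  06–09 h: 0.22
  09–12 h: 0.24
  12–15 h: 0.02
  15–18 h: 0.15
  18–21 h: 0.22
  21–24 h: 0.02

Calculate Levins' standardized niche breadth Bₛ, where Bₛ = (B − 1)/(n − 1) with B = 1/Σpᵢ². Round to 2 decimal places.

0.62

Σpᵢ² = 0.06² + 0.07² + 0.22² + 0.24² + 0.02² + 0.15² + 0.22² + 0.02² = 0.0036 + 0.0049 + 0.0484 + 0.0576 + 0.0004 + 0.0225 + 0.0484 + 0.0004 = 0.1862
B = 1 / 0.1862 = 5.3706
Bₛ = (B − 1)/(n − 1) = (5.3706 − 1)/(8 − 1) = 4.3706/7 = 0.6244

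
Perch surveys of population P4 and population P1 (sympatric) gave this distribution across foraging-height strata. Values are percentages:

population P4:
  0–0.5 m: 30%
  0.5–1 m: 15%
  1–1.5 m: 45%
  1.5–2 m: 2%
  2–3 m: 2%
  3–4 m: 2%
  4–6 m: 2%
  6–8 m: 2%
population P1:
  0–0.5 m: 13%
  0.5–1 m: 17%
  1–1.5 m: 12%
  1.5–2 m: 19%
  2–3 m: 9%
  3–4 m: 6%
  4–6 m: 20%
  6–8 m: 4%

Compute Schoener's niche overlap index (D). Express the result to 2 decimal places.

Convert percentages to proportions (divide by 100).
Σ|p₁ᵢ − p₂ᵢ| = 0.17 + 0.02 + 0.33 + 0.17 + 0.07 + 0.04 + 0.18 + 0.02 = 1.00
D = 1 − ½ × 1.00 = 1 − 0.500 = 0.5000

0.50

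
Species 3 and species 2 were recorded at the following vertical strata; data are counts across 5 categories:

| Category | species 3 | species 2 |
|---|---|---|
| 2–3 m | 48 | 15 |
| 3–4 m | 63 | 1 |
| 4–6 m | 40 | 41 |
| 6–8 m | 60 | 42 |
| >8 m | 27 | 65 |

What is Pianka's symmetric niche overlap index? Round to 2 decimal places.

Proportions for species 3 (n=238): 48/238=0.2017, 63/238=0.2647, 40/238=0.1681, 60/238=0.2521, 27/238=0.1134
Proportions for species 2 (n=164): 15/164=0.0915, 1/164=0.0061, 41/164=0.2500, 42/164=0.2561, 65/164=0.3963
Σ p₁ᵢp₂ᵢ = 0.018456 + 0.001615 + 0.042025 + 0.064563 + 0.044940 = 0.171599
Σp_1ᵢ² = 0.2017² + 0.2647² + 0.1681² + 0.2521² + 0.1134² = 0.040683 + 0.070066 + 0.028258 + 0.063554 + 0.012860 = 0.215421
Σp_2ᵢ² = 0.0915² + 0.0061² + 0.2500² + 0.2561² + 0.3963² = 0.008372 + 0.000037 + 0.062500 + 0.065587 + 0.157054 = 0.293550
O = 0.171599 / √(0.215421 × 0.293550) = 0.171599 / 0.2514694 = 0.6824

0.68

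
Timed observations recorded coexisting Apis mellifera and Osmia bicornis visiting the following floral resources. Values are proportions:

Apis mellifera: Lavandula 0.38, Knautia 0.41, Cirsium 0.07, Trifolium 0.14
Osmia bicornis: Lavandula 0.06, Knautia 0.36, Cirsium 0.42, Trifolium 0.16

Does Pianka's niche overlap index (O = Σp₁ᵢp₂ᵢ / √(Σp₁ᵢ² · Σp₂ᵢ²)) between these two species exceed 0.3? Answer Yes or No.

Σ p₁ᵢp₂ᵢ = 0.0228 + 0.1476 + 0.0294 + 0.0224 = 0.2222
Σp_1ᵢ² = 0.38² + 0.41² + 0.07² + 0.14² = 0.1444 + 0.1681 + 0.0049 + 0.0196 = 0.3370
Σp_2ᵢ² = 0.06² + 0.36² + 0.42² + 0.16² = 0.0036 + 0.1296 + 0.1764 + 0.0256 = 0.3352
O = 0.2222 / √(0.3370 × 0.3352) = 0.2222 / 0.33610 = 0.6611
O = 0.6611 > 0.3 → Yes.

Yes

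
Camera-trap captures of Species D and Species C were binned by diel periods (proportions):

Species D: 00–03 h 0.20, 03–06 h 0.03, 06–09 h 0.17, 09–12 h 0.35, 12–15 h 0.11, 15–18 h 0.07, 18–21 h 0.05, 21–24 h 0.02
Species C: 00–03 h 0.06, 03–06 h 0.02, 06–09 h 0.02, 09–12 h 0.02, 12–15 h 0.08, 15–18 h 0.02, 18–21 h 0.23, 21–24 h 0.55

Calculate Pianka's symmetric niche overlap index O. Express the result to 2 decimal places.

0.20

Σ p₁ᵢp₂ᵢ = 0.0120 + 0.0006 + 0.0034 + 0.0070 + 0.0088 + 0.0014 + 0.0115 + 0.0110 = 0.0557
Σp_1ᵢ² = 0.20² + 0.03² + 0.17² + 0.35² + 0.11² + 0.07² + 0.05² + 0.02² = 0.0400 + 0.0009 + 0.0289 + 0.1225 + 0.0121 + 0.0049 + 0.0025 + 0.0004 = 0.2122
Σp_2ᵢ² = 0.06² + 0.02² + 0.02² + 0.02² + 0.08² + 0.02² + 0.23² + 0.55² = 0.0036 + 0.0004 + 0.0004 + 0.0004 + 0.0064 + 0.0004 + 0.0529 + 0.3025 = 0.3670
O = 0.0557 / √(0.2122 × 0.3670) = 0.0557 / 0.27907 = 0.1996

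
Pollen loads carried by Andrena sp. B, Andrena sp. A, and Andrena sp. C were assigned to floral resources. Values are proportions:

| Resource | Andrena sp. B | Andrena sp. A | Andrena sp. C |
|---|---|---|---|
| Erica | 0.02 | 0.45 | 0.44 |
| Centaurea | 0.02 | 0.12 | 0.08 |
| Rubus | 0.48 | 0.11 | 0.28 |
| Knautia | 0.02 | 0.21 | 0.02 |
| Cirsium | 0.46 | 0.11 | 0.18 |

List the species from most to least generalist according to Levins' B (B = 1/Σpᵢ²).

Σp_Bᵢ² = 0.02² + 0.02² + 0.48² + 0.02² + 0.46² = 0.0004 + 0.0004 + 0.2304 + 0.0004 + 0.2116 = 0.4432
B_B = 1 / 0.4432 = 2.2563
Σp_Aᵢ² = 0.45² + 0.12² + 0.11² + 0.21² + 0.11² = 0.2025 + 0.0144 + 0.0121 + 0.0441 + 0.0121 = 0.2852
B_A = 1 / 0.2852 = 3.5063
Σp_Cᵢ² = 0.44² + 0.08² + 0.28² + 0.02² + 0.18² = 0.1936 + 0.0064 + 0.0784 + 0.0004 + 0.0324 = 0.3112
B_C = 1 / 0.3112 = 3.2134
Ranking by B (broadest → narrowest): Andrena sp. A (3.51) > Andrena sp. C (3.21) > Andrena sp. B (2.26)

Andrena sp. A > Andrena sp. C > Andrena sp. B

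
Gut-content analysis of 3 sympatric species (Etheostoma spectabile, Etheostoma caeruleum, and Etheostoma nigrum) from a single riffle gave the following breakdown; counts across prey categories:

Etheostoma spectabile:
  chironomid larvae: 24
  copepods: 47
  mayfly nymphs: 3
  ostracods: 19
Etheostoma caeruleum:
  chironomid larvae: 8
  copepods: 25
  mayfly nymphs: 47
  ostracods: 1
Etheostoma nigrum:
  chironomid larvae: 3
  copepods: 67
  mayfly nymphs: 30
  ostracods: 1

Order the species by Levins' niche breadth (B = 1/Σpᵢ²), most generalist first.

Proportions for Etheostoma spectabile (n=93): 24/93=0.2581, 47/93=0.5054, 3/93=0.0323, 19/93=0.2043
Proportions for Etheostoma caeruleum (n=81): 8/81=0.0988, 25/81=0.3086, 47/81=0.5802, 1/81=0.0123
Proportions for Etheostoma nigrum (n=101): 3/101=0.0297, 67/101=0.6634, 30/101=0.2970, 1/101=0.0099
Σp_specᵢ² = 0.2581² + 0.5054² + 0.0323² + 0.2043² = 0.066616 + 0.255429 + 0.001043 + 0.041738 = 0.364826
B_spec = 1 / 0.364826 = 2.7410
Σp_caerᵢ² = 0.0988² + 0.3086² + 0.5802² + 0.0123² = 0.009761 + 0.095234 + 0.336632 + 0.000151 = 0.441778
B_caer = 1 / 0.441778 = 2.2636
Σp_nigrᵢ² = 0.0297² + 0.6634² + 0.2970² + 0.0099² = 0.000882 + 0.440100 + 0.088209 + 0.000098 = 0.529289
B_nigr = 1 / 0.529289 = 1.8893
Ranking by B (broadest → narrowest): Etheostoma spectabile (2.74) > Etheostoma caeruleum (2.26) > Etheostoma nigrum (1.89)

Etheostoma spectabile > Etheostoma caeruleum > Etheostoma nigrum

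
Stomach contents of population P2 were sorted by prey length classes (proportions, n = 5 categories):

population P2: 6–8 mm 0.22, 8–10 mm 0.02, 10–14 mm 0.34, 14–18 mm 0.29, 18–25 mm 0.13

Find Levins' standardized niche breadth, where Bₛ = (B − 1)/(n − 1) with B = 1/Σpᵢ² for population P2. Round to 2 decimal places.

Σpᵢ² = 0.22² + 0.02² + 0.34² + 0.29² + 0.13² = 0.0484 + 0.0004 + 0.1156 + 0.0841 + 0.0169 = 0.2654
B = 1 / 0.2654 = 3.7679
Bₛ = (B − 1)/(n − 1) = (3.7679 − 1)/(5 − 1) = 2.7679/4 = 0.6920

0.69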